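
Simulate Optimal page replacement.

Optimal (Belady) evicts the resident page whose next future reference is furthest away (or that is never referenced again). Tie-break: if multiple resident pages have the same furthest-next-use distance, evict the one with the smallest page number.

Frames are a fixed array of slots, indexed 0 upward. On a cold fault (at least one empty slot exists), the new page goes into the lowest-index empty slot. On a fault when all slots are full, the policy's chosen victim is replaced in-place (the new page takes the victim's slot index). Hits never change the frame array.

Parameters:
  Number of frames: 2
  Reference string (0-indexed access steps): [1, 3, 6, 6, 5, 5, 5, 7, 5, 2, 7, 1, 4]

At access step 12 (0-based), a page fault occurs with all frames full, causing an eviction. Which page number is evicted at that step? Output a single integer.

Step 0: ref 1 -> FAULT, frames=[1,-]
Step 1: ref 3 -> FAULT, frames=[1,3]
Step 2: ref 6 -> FAULT, evict 3, frames=[1,6]
Step 3: ref 6 -> HIT, frames=[1,6]
Step 4: ref 5 -> FAULT, evict 6, frames=[1,5]
Step 5: ref 5 -> HIT, frames=[1,5]
Step 6: ref 5 -> HIT, frames=[1,5]
Step 7: ref 7 -> FAULT, evict 1, frames=[7,5]
Step 8: ref 5 -> HIT, frames=[7,5]
Step 9: ref 2 -> FAULT, evict 5, frames=[7,2]
Step 10: ref 7 -> HIT, frames=[7,2]
Step 11: ref 1 -> FAULT, evict 2, frames=[7,1]
Step 12: ref 4 -> FAULT, evict 1, frames=[7,4]
At step 12: evicted page 1

Answer: 1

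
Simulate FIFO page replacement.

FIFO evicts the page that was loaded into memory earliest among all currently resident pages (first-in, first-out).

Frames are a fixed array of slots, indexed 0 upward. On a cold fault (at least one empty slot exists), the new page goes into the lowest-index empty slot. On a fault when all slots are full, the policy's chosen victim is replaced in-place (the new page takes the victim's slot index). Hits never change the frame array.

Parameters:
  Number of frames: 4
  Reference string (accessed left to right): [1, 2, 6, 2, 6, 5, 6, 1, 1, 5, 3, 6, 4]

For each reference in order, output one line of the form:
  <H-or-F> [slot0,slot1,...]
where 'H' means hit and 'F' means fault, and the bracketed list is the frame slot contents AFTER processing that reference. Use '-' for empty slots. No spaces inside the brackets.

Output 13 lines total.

F [1,-,-,-]
F [1,2,-,-]
F [1,2,6,-]
H [1,2,6,-]
H [1,2,6,-]
F [1,2,6,5]
H [1,2,6,5]
H [1,2,6,5]
H [1,2,6,5]
H [1,2,6,5]
F [3,2,6,5]
H [3,2,6,5]
F [3,4,6,5]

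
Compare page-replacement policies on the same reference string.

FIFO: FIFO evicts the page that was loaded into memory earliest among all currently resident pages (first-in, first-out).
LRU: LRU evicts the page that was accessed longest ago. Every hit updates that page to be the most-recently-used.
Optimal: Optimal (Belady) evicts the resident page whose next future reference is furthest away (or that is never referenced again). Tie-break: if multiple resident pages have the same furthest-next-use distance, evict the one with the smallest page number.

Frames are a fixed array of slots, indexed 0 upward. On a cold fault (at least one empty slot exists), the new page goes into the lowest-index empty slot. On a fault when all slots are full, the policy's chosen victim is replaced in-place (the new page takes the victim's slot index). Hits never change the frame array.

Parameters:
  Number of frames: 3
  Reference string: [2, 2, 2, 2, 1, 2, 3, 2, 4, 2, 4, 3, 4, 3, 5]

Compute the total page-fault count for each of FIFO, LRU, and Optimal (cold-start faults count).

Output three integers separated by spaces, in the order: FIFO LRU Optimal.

--- FIFO ---
  step 0: ref 2 -> FAULT, frames=[2,-,-] (faults so far: 1)
  step 1: ref 2 -> HIT, frames=[2,-,-] (faults so far: 1)
  step 2: ref 2 -> HIT, frames=[2,-,-] (faults so far: 1)
  step 3: ref 2 -> HIT, frames=[2,-,-] (faults so far: 1)
  step 4: ref 1 -> FAULT, frames=[2,1,-] (faults so far: 2)
  step 5: ref 2 -> HIT, frames=[2,1,-] (faults so far: 2)
  step 6: ref 3 -> FAULT, frames=[2,1,3] (faults so far: 3)
  step 7: ref 2 -> HIT, frames=[2,1,3] (faults so far: 3)
  step 8: ref 4 -> FAULT, evict 2, frames=[4,1,3] (faults so far: 4)
  step 9: ref 2 -> FAULT, evict 1, frames=[4,2,3] (faults so far: 5)
  step 10: ref 4 -> HIT, frames=[4,2,3] (faults so far: 5)
  step 11: ref 3 -> HIT, frames=[4,2,3] (faults so far: 5)
  step 12: ref 4 -> HIT, frames=[4,2,3] (faults so far: 5)
  step 13: ref 3 -> HIT, frames=[4,2,3] (faults so far: 5)
  step 14: ref 5 -> FAULT, evict 3, frames=[4,2,5] (faults so far: 6)
  FIFO total faults: 6
--- LRU ---
  step 0: ref 2 -> FAULT, frames=[2,-,-] (faults so far: 1)
  step 1: ref 2 -> HIT, frames=[2,-,-] (faults so far: 1)
  step 2: ref 2 -> HIT, frames=[2,-,-] (faults so far: 1)
  step 3: ref 2 -> HIT, frames=[2,-,-] (faults so far: 1)
  step 4: ref 1 -> FAULT, frames=[2,1,-] (faults so far: 2)
  step 5: ref 2 -> HIT, frames=[2,1,-] (faults so far: 2)
  step 6: ref 3 -> FAULT, frames=[2,1,3] (faults so far: 3)
  step 7: ref 2 -> HIT, frames=[2,1,3] (faults so far: 3)
  step 8: ref 4 -> FAULT, evict 1, frames=[2,4,3] (faults so far: 4)
  step 9: ref 2 -> HIT, frames=[2,4,3] (faults so far: 4)
  step 10: ref 4 -> HIT, frames=[2,4,3] (faults so far: 4)
  step 11: ref 3 -> HIT, frames=[2,4,3] (faults so far: 4)
  step 12: ref 4 -> HIT, frames=[2,4,3] (faults so far: 4)
  step 13: ref 3 -> HIT, frames=[2,4,3] (faults so far: 4)
  step 14: ref 5 -> FAULT, evict 2, frames=[5,4,3] (faults so far: 5)
  LRU total faults: 5
--- Optimal ---
  step 0: ref 2 -> FAULT, frames=[2,-,-] (faults so far: 1)
  step 1: ref 2 -> HIT, frames=[2,-,-] (faults so far: 1)
  step 2: ref 2 -> HIT, frames=[2,-,-] (faults so far: 1)
  step 3: ref 2 -> HIT, frames=[2,-,-] (faults so far: 1)
  step 4: ref 1 -> FAULT, frames=[2,1,-] (faults so far: 2)
  step 5: ref 2 -> HIT, frames=[2,1,-] (faults so far: 2)
  step 6: ref 3 -> FAULT, frames=[2,1,3] (faults so far: 3)
  step 7: ref 2 -> HIT, frames=[2,1,3] (faults so far: 3)
  step 8: ref 4 -> FAULT, evict 1, frames=[2,4,3] (faults so far: 4)
  step 9: ref 2 -> HIT, frames=[2,4,3] (faults so far: 4)
  step 10: ref 4 -> HIT, frames=[2,4,3] (faults so far: 4)
  step 11: ref 3 -> HIT, frames=[2,4,3] (faults so far: 4)
  step 12: ref 4 -> HIT, frames=[2,4,3] (faults so far: 4)
  step 13: ref 3 -> HIT, frames=[2,4,3] (faults so far: 4)
  step 14: ref 5 -> FAULT, evict 2, frames=[5,4,3] (faults so far: 5)
  Optimal total faults: 5

Answer: 6 5 5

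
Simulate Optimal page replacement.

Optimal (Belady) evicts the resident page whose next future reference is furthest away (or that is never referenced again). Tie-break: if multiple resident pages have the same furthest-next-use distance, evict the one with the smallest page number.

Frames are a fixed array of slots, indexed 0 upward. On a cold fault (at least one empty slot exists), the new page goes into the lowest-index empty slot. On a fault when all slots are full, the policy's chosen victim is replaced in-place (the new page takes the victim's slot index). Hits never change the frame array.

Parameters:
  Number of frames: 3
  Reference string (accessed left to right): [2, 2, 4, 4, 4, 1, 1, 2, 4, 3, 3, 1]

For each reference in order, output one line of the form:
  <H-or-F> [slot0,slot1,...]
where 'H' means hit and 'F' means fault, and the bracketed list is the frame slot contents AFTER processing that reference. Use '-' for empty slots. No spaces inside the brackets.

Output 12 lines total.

F [2,-,-]
H [2,-,-]
F [2,4,-]
H [2,4,-]
H [2,4,-]
F [2,4,1]
H [2,4,1]
H [2,4,1]
H [2,4,1]
F [3,4,1]
H [3,4,1]
H [3,4,1]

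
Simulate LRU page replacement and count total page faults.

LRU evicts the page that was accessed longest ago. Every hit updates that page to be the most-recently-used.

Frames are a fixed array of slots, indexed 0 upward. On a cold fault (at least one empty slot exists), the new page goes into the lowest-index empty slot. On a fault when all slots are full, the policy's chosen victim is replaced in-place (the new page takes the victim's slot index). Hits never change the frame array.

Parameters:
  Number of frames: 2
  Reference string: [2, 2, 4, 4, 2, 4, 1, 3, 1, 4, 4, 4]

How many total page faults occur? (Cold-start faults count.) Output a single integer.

Step 0: ref 2 → FAULT, frames=[2,-]
Step 1: ref 2 → HIT, frames=[2,-]
Step 2: ref 4 → FAULT, frames=[2,4]
Step 3: ref 4 → HIT, frames=[2,4]
Step 4: ref 2 → HIT, frames=[2,4]
Step 5: ref 4 → HIT, frames=[2,4]
Step 6: ref 1 → FAULT (evict 2), frames=[1,4]
Step 7: ref 3 → FAULT (evict 4), frames=[1,3]
Step 8: ref 1 → HIT, frames=[1,3]
Step 9: ref 4 → FAULT (evict 3), frames=[1,4]
Step 10: ref 4 → HIT, frames=[1,4]
Step 11: ref 4 → HIT, frames=[1,4]
Total faults: 5

Answer: 5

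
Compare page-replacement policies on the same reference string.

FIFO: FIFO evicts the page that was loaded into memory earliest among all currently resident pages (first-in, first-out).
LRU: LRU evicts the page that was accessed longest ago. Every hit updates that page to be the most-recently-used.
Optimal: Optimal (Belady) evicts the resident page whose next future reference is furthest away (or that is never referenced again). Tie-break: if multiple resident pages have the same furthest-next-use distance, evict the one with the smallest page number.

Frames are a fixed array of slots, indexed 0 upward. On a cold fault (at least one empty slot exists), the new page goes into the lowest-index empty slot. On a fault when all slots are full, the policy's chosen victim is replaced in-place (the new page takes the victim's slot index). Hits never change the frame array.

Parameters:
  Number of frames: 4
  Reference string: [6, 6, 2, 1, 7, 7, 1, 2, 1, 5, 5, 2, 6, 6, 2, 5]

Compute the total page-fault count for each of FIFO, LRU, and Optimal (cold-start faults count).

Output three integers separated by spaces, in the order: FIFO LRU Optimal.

Answer: 7 6 5

Derivation:
--- FIFO ---
  step 0: ref 6 -> FAULT, frames=[6,-,-,-] (faults so far: 1)
  step 1: ref 6 -> HIT, frames=[6,-,-,-] (faults so far: 1)
  step 2: ref 2 -> FAULT, frames=[6,2,-,-] (faults so far: 2)
  step 3: ref 1 -> FAULT, frames=[6,2,1,-] (faults so far: 3)
  step 4: ref 7 -> FAULT, frames=[6,2,1,7] (faults so far: 4)
  step 5: ref 7 -> HIT, frames=[6,2,1,7] (faults so far: 4)
  step 6: ref 1 -> HIT, frames=[6,2,1,7] (faults so far: 4)
  step 7: ref 2 -> HIT, frames=[6,2,1,7] (faults so far: 4)
  step 8: ref 1 -> HIT, frames=[6,2,1,7] (faults so far: 4)
  step 9: ref 5 -> FAULT, evict 6, frames=[5,2,1,7] (faults so far: 5)
  step 10: ref 5 -> HIT, frames=[5,2,1,7] (faults so far: 5)
  step 11: ref 2 -> HIT, frames=[5,2,1,7] (faults so far: 5)
  step 12: ref 6 -> FAULT, evict 2, frames=[5,6,1,7] (faults so far: 6)
  step 13: ref 6 -> HIT, frames=[5,6,1,7] (faults so far: 6)
  step 14: ref 2 -> FAULT, evict 1, frames=[5,6,2,7] (faults so far: 7)
  step 15: ref 5 -> HIT, frames=[5,6,2,7] (faults so far: 7)
  FIFO total faults: 7
--- LRU ---
  step 0: ref 6 -> FAULT, frames=[6,-,-,-] (faults so far: 1)
  step 1: ref 6 -> HIT, frames=[6,-,-,-] (faults so far: 1)
  step 2: ref 2 -> FAULT, frames=[6,2,-,-] (faults so far: 2)
  step 3: ref 1 -> FAULT, frames=[6,2,1,-] (faults so far: 3)
  step 4: ref 7 -> FAULT, frames=[6,2,1,7] (faults so far: 4)
  step 5: ref 7 -> HIT, frames=[6,2,1,7] (faults so far: 4)
  step 6: ref 1 -> HIT, frames=[6,2,1,7] (faults so far: 4)
  step 7: ref 2 -> HIT, frames=[6,2,1,7] (faults so far: 4)
  step 8: ref 1 -> HIT, frames=[6,2,1,7] (faults so far: 4)
  step 9: ref 5 -> FAULT, evict 6, frames=[5,2,1,7] (faults so far: 5)
  step 10: ref 5 -> HIT, frames=[5,2,1,7] (faults so far: 5)
  step 11: ref 2 -> HIT, frames=[5,2,1,7] (faults so far: 5)
  step 12: ref 6 -> FAULT, evict 7, frames=[5,2,1,6] (faults so far: 6)
  step 13: ref 6 -> HIT, frames=[5,2,1,6] (faults so far: 6)
  step 14: ref 2 -> HIT, frames=[5,2,1,6] (faults so far: 6)
  step 15: ref 5 -> HIT, frames=[5,2,1,6] (faults so far: 6)
  LRU total faults: 6
--- Optimal ---
  step 0: ref 6 -> FAULT, frames=[6,-,-,-] (faults so far: 1)
  step 1: ref 6 -> HIT, frames=[6,-,-,-] (faults so far: 1)
  step 2: ref 2 -> FAULT, frames=[6,2,-,-] (faults so far: 2)
  step 3: ref 1 -> FAULT, frames=[6,2,1,-] (faults so far: 3)
  step 4: ref 7 -> FAULT, frames=[6,2,1,7] (faults so far: 4)
  step 5: ref 7 -> HIT, frames=[6,2,1,7] (faults so far: 4)
  step 6: ref 1 -> HIT, frames=[6,2,1,7] (faults so far: 4)
  step 7: ref 2 -> HIT, frames=[6,2,1,7] (faults so far: 4)
  step 8: ref 1 -> HIT, frames=[6,2,1,7] (faults so far: 4)
  step 9: ref 5 -> FAULT, evict 1, frames=[6,2,5,7] (faults so far: 5)
  step 10: ref 5 -> HIT, frames=[6,2,5,7] (faults so far: 5)
  step 11: ref 2 -> HIT, frames=[6,2,5,7] (faults so far: 5)
  step 12: ref 6 -> HIT, frames=[6,2,5,7] (faults so far: 5)
  step 13: ref 6 -> HIT, frames=[6,2,5,7] (faults so far: 5)
  step 14: ref 2 -> HIT, frames=[6,2,5,7] (faults so far: 5)
  step 15: ref 5 -> HIT, frames=[6,2,5,7] (faults so far: 5)
  Optimal total faults: 5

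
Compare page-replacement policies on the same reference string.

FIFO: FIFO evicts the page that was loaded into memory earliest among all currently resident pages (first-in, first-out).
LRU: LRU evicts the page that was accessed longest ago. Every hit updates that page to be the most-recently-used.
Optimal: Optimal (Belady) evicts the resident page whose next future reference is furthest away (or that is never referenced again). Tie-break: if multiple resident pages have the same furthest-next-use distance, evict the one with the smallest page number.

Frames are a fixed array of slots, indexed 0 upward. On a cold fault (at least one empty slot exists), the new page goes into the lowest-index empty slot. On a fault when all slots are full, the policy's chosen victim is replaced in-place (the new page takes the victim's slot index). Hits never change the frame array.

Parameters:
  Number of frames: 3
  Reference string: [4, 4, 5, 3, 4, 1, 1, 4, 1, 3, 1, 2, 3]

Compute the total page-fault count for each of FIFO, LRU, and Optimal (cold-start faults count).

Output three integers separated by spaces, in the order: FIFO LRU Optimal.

--- FIFO ---
  step 0: ref 4 -> FAULT, frames=[4,-,-] (faults so far: 1)
  step 1: ref 4 -> HIT, frames=[4,-,-] (faults so far: 1)
  step 2: ref 5 -> FAULT, frames=[4,5,-] (faults so far: 2)
  step 3: ref 3 -> FAULT, frames=[4,5,3] (faults so far: 3)
  step 4: ref 4 -> HIT, frames=[4,5,3] (faults so far: 3)
  step 5: ref 1 -> FAULT, evict 4, frames=[1,5,3] (faults so far: 4)
  step 6: ref 1 -> HIT, frames=[1,5,3] (faults so far: 4)
  step 7: ref 4 -> FAULT, evict 5, frames=[1,4,3] (faults so far: 5)
  step 8: ref 1 -> HIT, frames=[1,4,3] (faults so far: 5)
  step 9: ref 3 -> HIT, frames=[1,4,3] (faults so far: 5)
  step 10: ref 1 -> HIT, frames=[1,4,3] (faults so far: 5)
  step 11: ref 2 -> FAULT, evict 3, frames=[1,4,2] (faults so far: 6)
  step 12: ref 3 -> FAULT, evict 1, frames=[3,4,2] (faults so far: 7)
  FIFO total faults: 7
--- LRU ---
  step 0: ref 4 -> FAULT, frames=[4,-,-] (faults so far: 1)
  step 1: ref 4 -> HIT, frames=[4,-,-] (faults so far: 1)
  step 2: ref 5 -> FAULT, frames=[4,5,-] (faults so far: 2)
  step 3: ref 3 -> FAULT, frames=[4,5,3] (faults so far: 3)
  step 4: ref 4 -> HIT, frames=[4,5,3] (faults so far: 3)
  step 5: ref 1 -> FAULT, evict 5, frames=[4,1,3] (faults so far: 4)
  step 6: ref 1 -> HIT, frames=[4,1,3] (faults so far: 4)
  step 7: ref 4 -> HIT, frames=[4,1,3] (faults so far: 4)
  step 8: ref 1 -> HIT, frames=[4,1,3] (faults so far: 4)
  step 9: ref 3 -> HIT, frames=[4,1,3] (faults so far: 4)
  step 10: ref 1 -> HIT, frames=[4,1,3] (faults so far: 4)
  step 11: ref 2 -> FAULT, evict 4, frames=[2,1,3] (faults so far: 5)
  step 12: ref 3 -> HIT, frames=[2,1,3] (faults so far: 5)
  LRU total faults: 5
--- Optimal ---
  step 0: ref 4 -> FAULT, frames=[4,-,-] (faults so far: 1)
  step 1: ref 4 -> HIT, frames=[4,-,-] (faults so far: 1)
  step 2: ref 5 -> FAULT, frames=[4,5,-] (faults so far: 2)
  step 3: ref 3 -> FAULT, frames=[4,5,3] (faults so far: 3)
  step 4: ref 4 -> HIT, frames=[4,5,3] (faults so far: 3)
  step 5: ref 1 -> FAULT, evict 5, frames=[4,1,3] (faults so far: 4)
  step 6: ref 1 -> HIT, frames=[4,1,3] (faults so far: 4)
  step 7: ref 4 -> HIT, frames=[4,1,3] (faults so far: 4)
  step 8: ref 1 -> HIT, frames=[4,1,3] (faults so far: 4)
  step 9: ref 3 -> HIT, frames=[4,1,3] (faults so far: 4)
  step 10: ref 1 -> HIT, frames=[4,1,3] (faults so far: 4)
  step 11: ref 2 -> FAULT, evict 1, frames=[4,2,3] (faults so far: 5)
  step 12: ref 3 -> HIT, frames=[4,2,3] (faults so far: 5)
  Optimal total faults: 5

Answer: 7 5 5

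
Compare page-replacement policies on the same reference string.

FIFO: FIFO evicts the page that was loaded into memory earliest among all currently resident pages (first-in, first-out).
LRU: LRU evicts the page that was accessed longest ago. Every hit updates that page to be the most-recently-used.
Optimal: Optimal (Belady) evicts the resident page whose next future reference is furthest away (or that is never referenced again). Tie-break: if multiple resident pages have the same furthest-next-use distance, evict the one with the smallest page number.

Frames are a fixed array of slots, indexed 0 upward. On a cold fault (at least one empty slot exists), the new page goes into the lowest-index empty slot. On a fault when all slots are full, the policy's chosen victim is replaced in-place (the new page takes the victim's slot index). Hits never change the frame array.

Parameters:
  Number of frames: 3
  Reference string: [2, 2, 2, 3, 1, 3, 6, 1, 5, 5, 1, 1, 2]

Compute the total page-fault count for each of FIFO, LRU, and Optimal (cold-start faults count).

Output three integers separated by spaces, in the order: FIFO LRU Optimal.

--- FIFO ---
  step 0: ref 2 -> FAULT, frames=[2,-,-] (faults so far: 1)
  step 1: ref 2 -> HIT, frames=[2,-,-] (faults so far: 1)
  step 2: ref 2 -> HIT, frames=[2,-,-] (faults so far: 1)
  step 3: ref 3 -> FAULT, frames=[2,3,-] (faults so far: 2)
  step 4: ref 1 -> FAULT, frames=[2,3,1] (faults so far: 3)
  step 5: ref 3 -> HIT, frames=[2,3,1] (faults so far: 3)
  step 6: ref 6 -> FAULT, evict 2, frames=[6,3,1] (faults so far: 4)
  step 7: ref 1 -> HIT, frames=[6,3,1] (faults so far: 4)
  step 8: ref 5 -> FAULT, evict 3, frames=[6,5,1] (faults so far: 5)
  step 9: ref 5 -> HIT, frames=[6,5,1] (faults so far: 5)
  step 10: ref 1 -> HIT, frames=[6,5,1] (faults so far: 5)
  step 11: ref 1 -> HIT, frames=[6,5,1] (faults so far: 5)
  step 12: ref 2 -> FAULT, evict 1, frames=[6,5,2] (faults so far: 6)
  FIFO total faults: 6
--- LRU ---
  step 0: ref 2 -> FAULT, frames=[2,-,-] (faults so far: 1)
  step 1: ref 2 -> HIT, frames=[2,-,-] (faults so far: 1)
  step 2: ref 2 -> HIT, frames=[2,-,-] (faults so far: 1)
  step 3: ref 3 -> FAULT, frames=[2,3,-] (faults so far: 2)
  step 4: ref 1 -> FAULT, frames=[2,3,1] (faults so far: 3)
  step 5: ref 3 -> HIT, frames=[2,3,1] (faults so far: 3)
  step 6: ref 6 -> FAULT, evict 2, frames=[6,3,1] (faults so far: 4)
  step 7: ref 1 -> HIT, frames=[6,3,1] (faults so far: 4)
  step 8: ref 5 -> FAULT, evict 3, frames=[6,5,1] (faults so far: 5)
  step 9: ref 5 -> HIT, frames=[6,5,1] (faults so far: 5)
  step 10: ref 1 -> HIT, frames=[6,5,1] (faults so far: 5)
  step 11: ref 1 -> HIT, frames=[6,5,1] (faults so far: 5)
  step 12: ref 2 -> FAULT, evict 6, frames=[2,5,1] (faults so far: 6)
  LRU total faults: 6
--- Optimal ---
  step 0: ref 2 -> FAULT, frames=[2,-,-] (faults so far: 1)
  step 1: ref 2 -> HIT, frames=[2,-,-] (faults so far: 1)
  step 2: ref 2 -> HIT, frames=[2,-,-] (faults so far: 1)
  step 3: ref 3 -> FAULT, frames=[2,3,-] (faults so far: 2)
  step 4: ref 1 -> FAULT, frames=[2,3,1] (faults so far: 3)
  step 5: ref 3 -> HIT, frames=[2,3,1] (faults so far: 3)
  step 6: ref 6 -> FAULT, evict 3, frames=[2,6,1] (faults so far: 4)
  step 7: ref 1 -> HIT, frames=[2,6,1] (faults so far: 4)
  step 8: ref 5 -> FAULT, evict 6, frames=[2,5,1] (faults so far: 5)
  step 9: ref 5 -> HIT, frames=[2,5,1] (faults so far: 5)
  step 10: ref 1 -> HIT, frames=[2,5,1] (faults so far: 5)
  step 11: ref 1 -> HIT, frames=[2,5,1] (faults so far: 5)
  step 12: ref 2 -> HIT, frames=[2,5,1] (faults so far: 5)
  Optimal total faults: 5

Answer: 6 6 5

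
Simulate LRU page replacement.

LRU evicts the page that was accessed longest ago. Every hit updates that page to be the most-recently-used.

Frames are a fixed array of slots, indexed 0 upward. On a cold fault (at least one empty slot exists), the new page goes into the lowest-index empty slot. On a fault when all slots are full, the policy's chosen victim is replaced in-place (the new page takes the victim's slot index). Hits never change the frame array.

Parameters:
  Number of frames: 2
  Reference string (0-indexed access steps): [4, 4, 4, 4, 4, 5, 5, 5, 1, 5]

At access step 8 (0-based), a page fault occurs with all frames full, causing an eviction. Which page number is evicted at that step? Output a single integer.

Step 0: ref 4 -> FAULT, frames=[4,-]
Step 1: ref 4 -> HIT, frames=[4,-]
Step 2: ref 4 -> HIT, frames=[4,-]
Step 3: ref 4 -> HIT, frames=[4,-]
Step 4: ref 4 -> HIT, frames=[4,-]
Step 5: ref 5 -> FAULT, frames=[4,5]
Step 6: ref 5 -> HIT, frames=[4,5]
Step 7: ref 5 -> HIT, frames=[4,5]
Step 8: ref 1 -> FAULT, evict 4, frames=[1,5]
At step 8: evicted page 4

Answer: 4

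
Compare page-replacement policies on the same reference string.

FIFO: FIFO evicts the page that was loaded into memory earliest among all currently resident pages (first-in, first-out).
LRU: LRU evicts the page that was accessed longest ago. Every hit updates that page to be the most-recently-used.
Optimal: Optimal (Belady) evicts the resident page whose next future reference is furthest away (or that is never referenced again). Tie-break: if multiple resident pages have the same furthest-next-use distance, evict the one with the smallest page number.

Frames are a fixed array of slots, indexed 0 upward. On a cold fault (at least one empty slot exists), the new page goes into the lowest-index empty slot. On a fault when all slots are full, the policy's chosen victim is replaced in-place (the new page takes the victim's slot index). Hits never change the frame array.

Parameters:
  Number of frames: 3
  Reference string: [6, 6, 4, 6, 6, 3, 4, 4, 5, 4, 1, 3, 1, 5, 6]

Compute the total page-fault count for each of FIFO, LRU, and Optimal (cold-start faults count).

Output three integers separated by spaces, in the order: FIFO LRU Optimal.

--- FIFO ---
  step 0: ref 6 -> FAULT, frames=[6,-,-] (faults so far: 1)
  step 1: ref 6 -> HIT, frames=[6,-,-] (faults so far: 1)
  step 2: ref 4 -> FAULT, frames=[6,4,-] (faults so far: 2)
  step 3: ref 6 -> HIT, frames=[6,4,-] (faults so far: 2)
  step 4: ref 6 -> HIT, frames=[6,4,-] (faults so far: 2)
  step 5: ref 3 -> FAULT, frames=[6,4,3] (faults so far: 3)
  step 6: ref 4 -> HIT, frames=[6,4,3] (faults so far: 3)
  step 7: ref 4 -> HIT, frames=[6,4,3] (faults so far: 3)
  step 8: ref 5 -> FAULT, evict 6, frames=[5,4,3] (faults so far: 4)
  step 9: ref 4 -> HIT, frames=[5,4,3] (faults so far: 4)
  step 10: ref 1 -> FAULT, evict 4, frames=[5,1,3] (faults so far: 5)
  step 11: ref 3 -> HIT, frames=[5,1,3] (faults so far: 5)
  step 12: ref 1 -> HIT, frames=[5,1,3] (faults so far: 5)
  step 13: ref 5 -> HIT, frames=[5,1,3] (faults so far: 5)
  step 14: ref 6 -> FAULT, evict 3, frames=[5,1,6] (faults so far: 6)
  FIFO total faults: 6
--- LRU ---
  step 0: ref 6 -> FAULT, frames=[6,-,-] (faults so far: 1)
  step 1: ref 6 -> HIT, frames=[6,-,-] (faults so far: 1)
  step 2: ref 4 -> FAULT, frames=[6,4,-] (faults so far: 2)
  step 3: ref 6 -> HIT, frames=[6,4,-] (faults so far: 2)
  step 4: ref 6 -> HIT, frames=[6,4,-] (faults so far: 2)
  step 5: ref 3 -> FAULT, frames=[6,4,3] (faults so far: 3)
  step 6: ref 4 -> HIT, frames=[6,4,3] (faults so far: 3)
  step 7: ref 4 -> HIT, frames=[6,4,3] (faults so far: 3)
  step 8: ref 5 -> FAULT, evict 6, frames=[5,4,3] (faults so far: 4)
  step 9: ref 4 -> HIT, frames=[5,4,3] (faults so far: 4)
  step 10: ref 1 -> FAULT, evict 3, frames=[5,4,1] (faults so far: 5)
  step 11: ref 3 -> FAULT, evict 5, frames=[3,4,1] (faults so far: 6)
  step 12: ref 1 -> HIT, frames=[3,4,1] (faults so far: 6)
  step 13: ref 5 -> FAULT, evict 4, frames=[3,5,1] (faults so far: 7)
  step 14: ref 6 -> FAULT, evict 3, frames=[6,5,1] (faults so far: 8)
  LRU total faults: 8
--- Optimal ---
  step 0: ref 6 -> FAULT, frames=[6,-,-] (faults so far: 1)
  step 1: ref 6 -> HIT, frames=[6,-,-] (faults so far: 1)
  step 2: ref 4 -> FAULT, frames=[6,4,-] (faults so far: 2)
  step 3: ref 6 -> HIT, frames=[6,4,-] (faults so far: 2)
  step 4: ref 6 -> HIT, frames=[6,4,-] (faults so far: 2)
  step 5: ref 3 -> FAULT, frames=[6,4,3] (faults so far: 3)
  step 6: ref 4 -> HIT, frames=[6,4,3] (faults so far: 3)
  step 7: ref 4 -> HIT, frames=[6,4,3] (faults so far: 3)
  step 8: ref 5 -> FAULT, evict 6, frames=[5,4,3] (faults so far: 4)
  step 9: ref 4 -> HIT, frames=[5,4,3] (faults so far: 4)
  step 10: ref 1 -> FAULT, evict 4, frames=[5,1,3] (faults so far: 5)
  step 11: ref 3 -> HIT, frames=[5,1,3] (faults so far: 5)
  step 12: ref 1 -> HIT, frames=[5,1,3] (faults so far: 5)
  step 13: ref 5 -> HIT, frames=[5,1,3] (faults so far: 5)
  step 14: ref 6 -> FAULT, evict 1, frames=[5,6,3] (faults so far: 6)
  Optimal total faults: 6

Answer: 6 8 6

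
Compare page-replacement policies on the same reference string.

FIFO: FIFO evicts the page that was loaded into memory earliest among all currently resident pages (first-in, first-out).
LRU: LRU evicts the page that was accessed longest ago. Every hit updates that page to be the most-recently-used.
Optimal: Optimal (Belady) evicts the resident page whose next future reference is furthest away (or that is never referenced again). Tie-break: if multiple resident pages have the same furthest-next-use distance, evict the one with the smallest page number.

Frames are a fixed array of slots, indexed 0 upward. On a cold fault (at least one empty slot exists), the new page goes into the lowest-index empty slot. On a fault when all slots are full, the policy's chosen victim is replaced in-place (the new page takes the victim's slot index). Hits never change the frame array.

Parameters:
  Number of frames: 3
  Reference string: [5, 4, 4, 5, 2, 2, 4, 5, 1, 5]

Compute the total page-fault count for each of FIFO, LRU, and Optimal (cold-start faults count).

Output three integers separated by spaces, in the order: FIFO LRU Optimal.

--- FIFO ---
  step 0: ref 5 -> FAULT, frames=[5,-,-] (faults so far: 1)
  step 1: ref 4 -> FAULT, frames=[5,4,-] (faults so far: 2)
  step 2: ref 4 -> HIT, frames=[5,4,-] (faults so far: 2)
  step 3: ref 5 -> HIT, frames=[5,4,-] (faults so far: 2)
  step 4: ref 2 -> FAULT, frames=[5,4,2] (faults so far: 3)
  step 5: ref 2 -> HIT, frames=[5,4,2] (faults so far: 3)
  step 6: ref 4 -> HIT, frames=[5,4,2] (faults so far: 3)
  step 7: ref 5 -> HIT, frames=[5,4,2] (faults so far: 3)
  step 8: ref 1 -> FAULT, evict 5, frames=[1,4,2] (faults so far: 4)
  step 9: ref 5 -> FAULT, evict 4, frames=[1,5,2] (faults so far: 5)
  FIFO total faults: 5
--- LRU ---
  step 0: ref 5 -> FAULT, frames=[5,-,-] (faults so far: 1)
  step 1: ref 4 -> FAULT, frames=[5,4,-] (faults so far: 2)
  step 2: ref 4 -> HIT, frames=[5,4,-] (faults so far: 2)
  step 3: ref 5 -> HIT, frames=[5,4,-] (faults so far: 2)
  step 4: ref 2 -> FAULT, frames=[5,4,2] (faults so far: 3)
  step 5: ref 2 -> HIT, frames=[5,4,2] (faults so far: 3)
  step 6: ref 4 -> HIT, frames=[5,4,2] (faults so far: 3)
  step 7: ref 5 -> HIT, frames=[5,4,2] (faults so far: 3)
  step 8: ref 1 -> FAULT, evict 2, frames=[5,4,1] (faults so far: 4)
  step 9: ref 5 -> HIT, frames=[5,4,1] (faults so far: 4)
  LRU total faults: 4
--- Optimal ---
  step 0: ref 5 -> FAULT, frames=[5,-,-] (faults so far: 1)
  step 1: ref 4 -> FAULT, frames=[5,4,-] (faults so far: 2)
  step 2: ref 4 -> HIT, frames=[5,4,-] (faults so far: 2)
  step 3: ref 5 -> HIT, frames=[5,4,-] (faults so far: 2)
  step 4: ref 2 -> FAULT, frames=[5,4,2] (faults so far: 3)
  step 5: ref 2 -> HIT, frames=[5,4,2] (faults so far: 3)
  step 6: ref 4 -> HIT, frames=[5,4,2] (faults so far: 3)
  step 7: ref 5 -> HIT, frames=[5,4,2] (faults so far: 3)
  step 8: ref 1 -> FAULT, evict 2, frames=[5,4,1] (faults so far: 4)
  step 9: ref 5 -> HIT, frames=[5,4,1] (faults so far: 4)
  Optimal total faults: 4

Answer: 5 4 4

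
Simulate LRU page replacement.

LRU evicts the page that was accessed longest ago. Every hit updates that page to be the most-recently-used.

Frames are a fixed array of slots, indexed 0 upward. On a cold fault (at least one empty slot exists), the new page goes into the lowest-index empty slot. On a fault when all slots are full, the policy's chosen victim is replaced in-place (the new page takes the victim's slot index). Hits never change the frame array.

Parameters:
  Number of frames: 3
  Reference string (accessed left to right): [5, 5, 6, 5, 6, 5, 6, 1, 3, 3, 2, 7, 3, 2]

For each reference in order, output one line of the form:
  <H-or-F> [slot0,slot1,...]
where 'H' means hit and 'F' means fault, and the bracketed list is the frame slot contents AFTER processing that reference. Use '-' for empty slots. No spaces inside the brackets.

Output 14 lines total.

F [5,-,-]
H [5,-,-]
F [5,6,-]
H [5,6,-]
H [5,6,-]
H [5,6,-]
H [5,6,-]
F [5,6,1]
F [3,6,1]
H [3,6,1]
F [3,2,1]
F [3,2,7]
H [3,2,7]
H [3,2,7]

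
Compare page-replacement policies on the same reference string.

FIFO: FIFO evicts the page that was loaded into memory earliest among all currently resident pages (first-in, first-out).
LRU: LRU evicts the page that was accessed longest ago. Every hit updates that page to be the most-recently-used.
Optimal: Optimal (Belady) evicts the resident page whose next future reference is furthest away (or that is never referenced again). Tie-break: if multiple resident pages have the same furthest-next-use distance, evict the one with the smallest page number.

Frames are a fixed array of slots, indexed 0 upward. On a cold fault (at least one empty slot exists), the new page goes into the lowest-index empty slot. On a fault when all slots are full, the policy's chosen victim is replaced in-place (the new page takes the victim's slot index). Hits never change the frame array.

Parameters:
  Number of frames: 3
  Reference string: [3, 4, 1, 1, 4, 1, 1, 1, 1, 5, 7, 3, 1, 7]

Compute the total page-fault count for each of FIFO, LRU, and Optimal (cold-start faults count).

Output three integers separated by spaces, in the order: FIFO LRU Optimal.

Answer: 7 7 5

Derivation:
--- FIFO ---
  step 0: ref 3 -> FAULT, frames=[3,-,-] (faults so far: 1)
  step 1: ref 4 -> FAULT, frames=[3,4,-] (faults so far: 2)
  step 2: ref 1 -> FAULT, frames=[3,4,1] (faults so far: 3)
  step 3: ref 1 -> HIT, frames=[3,4,1] (faults so far: 3)
  step 4: ref 4 -> HIT, frames=[3,4,1] (faults so far: 3)
  step 5: ref 1 -> HIT, frames=[3,4,1] (faults so far: 3)
  step 6: ref 1 -> HIT, frames=[3,4,1] (faults so far: 3)
  step 7: ref 1 -> HIT, frames=[3,4,1] (faults so far: 3)
  step 8: ref 1 -> HIT, frames=[3,4,1] (faults so far: 3)
  step 9: ref 5 -> FAULT, evict 3, frames=[5,4,1] (faults so far: 4)
  step 10: ref 7 -> FAULT, evict 4, frames=[5,7,1] (faults so far: 5)
  step 11: ref 3 -> FAULT, evict 1, frames=[5,7,3] (faults so far: 6)
  step 12: ref 1 -> FAULT, evict 5, frames=[1,7,3] (faults so far: 7)
  step 13: ref 7 -> HIT, frames=[1,7,3] (faults so far: 7)
  FIFO total faults: 7
--- LRU ---
  step 0: ref 3 -> FAULT, frames=[3,-,-] (faults so far: 1)
  step 1: ref 4 -> FAULT, frames=[3,4,-] (faults so far: 2)
  step 2: ref 1 -> FAULT, frames=[3,4,1] (faults so far: 3)
  step 3: ref 1 -> HIT, frames=[3,4,1] (faults so far: 3)
  step 4: ref 4 -> HIT, frames=[3,4,1] (faults so far: 3)
  step 5: ref 1 -> HIT, frames=[3,4,1] (faults so far: 3)
  step 6: ref 1 -> HIT, frames=[3,4,1] (faults so far: 3)
  step 7: ref 1 -> HIT, frames=[3,4,1] (faults so far: 3)
  step 8: ref 1 -> HIT, frames=[3,4,1] (faults so far: 3)
  step 9: ref 5 -> FAULT, evict 3, frames=[5,4,1] (faults so far: 4)
  step 10: ref 7 -> FAULT, evict 4, frames=[5,7,1] (faults so far: 5)
  step 11: ref 3 -> FAULT, evict 1, frames=[5,7,3] (faults so far: 6)
  step 12: ref 1 -> FAULT, evict 5, frames=[1,7,3] (faults so far: 7)
  step 13: ref 7 -> HIT, frames=[1,7,3] (faults so far: 7)
  LRU total faults: 7
--- Optimal ---
  step 0: ref 3 -> FAULT, frames=[3,-,-] (faults so far: 1)
  step 1: ref 4 -> FAULT, frames=[3,4,-] (faults so far: 2)
  step 2: ref 1 -> FAULT, frames=[3,4,1] (faults so far: 3)
  step 3: ref 1 -> HIT, frames=[3,4,1] (faults so far: 3)
  step 4: ref 4 -> HIT, frames=[3,4,1] (faults so far: 3)
  step 5: ref 1 -> HIT, frames=[3,4,1] (faults so far: 3)
  step 6: ref 1 -> HIT, frames=[3,4,1] (faults so far: 3)
  step 7: ref 1 -> HIT, frames=[3,4,1] (faults so far: 3)
  step 8: ref 1 -> HIT, frames=[3,4,1] (faults so far: 3)
  step 9: ref 5 -> FAULT, evict 4, frames=[3,5,1] (faults so far: 4)
  step 10: ref 7 -> FAULT, evict 5, frames=[3,7,1] (faults so far: 5)
  step 11: ref 3 -> HIT, frames=[3,7,1] (faults so far: 5)
  step 12: ref 1 -> HIT, frames=[3,7,1] (faults so far: 5)
  step 13: ref 7 -> HIT, frames=[3,7,1] (faults so far: 5)
  Optimal total faults: 5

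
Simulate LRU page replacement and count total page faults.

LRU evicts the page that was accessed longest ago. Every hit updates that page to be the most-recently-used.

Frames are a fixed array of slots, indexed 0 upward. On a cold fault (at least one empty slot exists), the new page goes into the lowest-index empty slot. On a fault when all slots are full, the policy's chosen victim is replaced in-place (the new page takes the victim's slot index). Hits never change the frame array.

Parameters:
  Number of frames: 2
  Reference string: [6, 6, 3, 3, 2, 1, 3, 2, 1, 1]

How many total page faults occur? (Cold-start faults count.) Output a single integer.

Answer: 7

Derivation:
Step 0: ref 6 → FAULT, frames=[6,-]
Step 1: ref 6 → HIT, frames=[6,-]
Step 2: ref 3 → FAULT, frames=[6,3]
Step 3: ref 3 → HIT, frames=[6,3]
Step 4: ref 2 → FAULT (evict 6), frames=[2,3]
Step 5: ref 1 → FAULT (evict 3), frames=[2,1]
Step 6: ref 3 → FAULT (evict 2), frames=[3,1]
Step 7: ref 2 → FAULT (evict 1), frames=[3,2]
Step 8: ref 1 → FAULT (evict 3), frames=[1,2]
Step 9: ref 1 → HIT, frames=[1,2]
Total faults: 7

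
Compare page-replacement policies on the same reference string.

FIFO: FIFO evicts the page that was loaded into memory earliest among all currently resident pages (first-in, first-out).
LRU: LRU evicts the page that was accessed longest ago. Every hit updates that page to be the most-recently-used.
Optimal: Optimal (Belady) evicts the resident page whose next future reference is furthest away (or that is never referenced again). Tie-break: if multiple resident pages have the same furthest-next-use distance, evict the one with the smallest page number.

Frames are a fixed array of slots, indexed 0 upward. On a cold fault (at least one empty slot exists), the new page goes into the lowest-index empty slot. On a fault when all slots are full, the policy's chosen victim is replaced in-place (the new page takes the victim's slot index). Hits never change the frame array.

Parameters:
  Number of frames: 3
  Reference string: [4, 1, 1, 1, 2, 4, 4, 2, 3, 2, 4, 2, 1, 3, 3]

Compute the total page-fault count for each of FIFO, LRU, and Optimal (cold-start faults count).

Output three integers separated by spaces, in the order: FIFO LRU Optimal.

--- FIFO ---
  step 0: ref 4 -> FAULT, frames=[4,-,-] (faults so far: 1)
  step 1: ref 1 -> FAULT, frames=[4,1,-] (faults so far: 2)
  step 2: ref 1 -> HIT, frames=[4,1,-] (faults so far: 2)
  step 3: ref 1 -> HIT, frames=[4,1,-] (faults so far: 2)
  step 4: ref 2 -> FAULT, frames=[4,1,2] (faults so far: 3)
  step 5: ref 4 -> HIT, frames=[4,1,2] (faults so far: 3)
  step 6: ref 4 -> HIT, frames=[4,1,2] (faults so far: 3)
  step 7: ref 2 -> HIT, frames=[4,1,2] (faults so far: 3)
  step 8: ref 3 -> FAULT, evict 4, frames=[3,1,2] (faults so far: 4)
  step 9: ref 2 -> HIT, frames=[3,1,2] (faults so far: 4)
  step 10: ref 4 -> FAULT, evict 1, frames=[3,4,2] (faults so far: 5)
  step 11: ref 2 -> HIT, frames=[3,4,2] (faults so far: 5)
  step 12: ref 1 -> FAULT, evict 2, frames=[3,4,1] (faults so far: 6)
  step 13: ref 3 -> HIT, frames=[3,4,1] (faults so far: 6)
  step 14: ref 3 -> HIT, frames=[3,4,1] (faults so far: 6)
  FIFO total faults: 6
--- LRU ---
  step 0: ref 4 -> FAULT, frames=[4,-,-] (faults so far: 1)
  step 1: ref 1 -> FAULT, frames=[4,1,-] (faults so far: 2)
  step 2: ref 1 -> HIT, frames=[4,1,-] (faults so far: 2)
  step 3: ref 1 -> HIT, frames=[4,1,-] (faults so far: 2)
  step 4: ref 2 -> FAULT, frames=[4,1,2] (faults so far: 3)
  step 5: ref 4 -> HIT, frames=[4,1,2] (faults so far: 3)
  step 6: ref 4 -> HIT, frames=[4,1,2] (faults so far: 3)
  step 7: ref 2 -> HIT, frames=[4,1,2] (faults so far: 3)
  step 8: ref 3 -> FAULT, evict 1, frames=[4,3,2] (faults so far: 4)
  step 9: ref 2 -> HIT, frames=[4,3,2] (faults so far: 4)
  step 10: ref 4 -> HIT, frames=[4,3,2] (faults so far: 4)
  step 11: ref 2 -> HIT, frames=[4,3,2] (faults so far: 4)
  step 12: ref 1 -> FAULT, evict 3, frames=[4,1,2] (faults so far: 5)
  step 13: ref 3 -> FAULT, evict 4, frames=[3,1,2] (faults so far: 6)
  step 14: ref 3 -> HIT, frames=[3,1,2] (faults so far: 6)
  LRU total faults: 6
--- Optimal ---
  step 0: ref 4 -> FAULT, frames=[4,-,-] (faults so far: 1)
  step 1: ref 1 -> FAULT, frames=[4,1,-] (faults so far: 2)
  step 2: ref 1 -> HIT, frames=[4,1,-] (faults so far: 2)
  step 3: ref 1 -> HIT, frames=[4,1,-] (faults so far: 2)
  step 4: ref 2 -> FAULT, frames=[4,1,2] (faults so far: 3)
  step 5: ref 4 -> HIT, frames=[4,1,2] (faults so far: 3)
  step 6: ref 4 -> HIT, frames=[4,1,2] (faults so far: 3)
  step 7: ref 2 -> HIT, frames=[4,1,2] (faults so far: 3)
  step 8: ref 3 -> FAULT, evict 1, frames=[4,3,2] (faults so far: 4)
  step 9: ref 2 -> HIT, frames=[4,3,2] (faults so far: 4)
  step 10: ref 4 -> HIT, frames=[4,3,2] (faults so far: 4)
  step 11: ref 2 -> HIT, frames=[4,3,2] (faults so far: 4)
  step 12: ref 1 -> FAULT, evict 2, frames=[4,3,1] (faults so far: 5)
  step 13: ref 3 -> HIT, frames=[4,3,1] (faults so far: 5)
  step 14: ref 3 -> HIT, frames=[4,3,1] (faults so far: 5)
  Optimal total faults: 5

Answer: 6 6 5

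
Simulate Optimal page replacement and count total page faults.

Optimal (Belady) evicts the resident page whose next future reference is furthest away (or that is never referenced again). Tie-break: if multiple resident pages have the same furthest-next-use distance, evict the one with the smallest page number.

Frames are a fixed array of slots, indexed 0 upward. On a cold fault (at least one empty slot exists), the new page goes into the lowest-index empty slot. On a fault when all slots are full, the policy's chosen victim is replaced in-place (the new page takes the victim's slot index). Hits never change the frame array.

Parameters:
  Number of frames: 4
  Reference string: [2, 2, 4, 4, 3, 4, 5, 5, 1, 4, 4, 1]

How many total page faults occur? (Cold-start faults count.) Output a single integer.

Answer: 5

Derivation:
Step 0: ref 2 → FAULT, frames=[2,-,-,-]
Step 1: ref 2 → HIT, frames=[2,-,-,-]
Step 2: ref 4 → FAULT, frames=[2,4,-,-]
Step 3: ref 4 → HIT, frames=[2,4,-,-]
Step 4: ref 3 → FAULT, frames=[2,4,3,-]
Step 5: ref 4 → HIT, frames=[2,4,3,-]
Step 6: ref 5 → FAULT, frames=[2,4,3,5]
Step 7: ref 5 → HIT, frames=[2,4,3,5]
Step 8: ref 1 → FAULT (evict 2), frames=[1,4,3,5]
Step 9: ref 4 → HIT, frames=[1,4,3,5]
Step 10: ref 4 → HIT, frames=[1,4,3,5]
Step 11: ref 1 → HIT, frames=[1,4,3,5]
Total faults: 5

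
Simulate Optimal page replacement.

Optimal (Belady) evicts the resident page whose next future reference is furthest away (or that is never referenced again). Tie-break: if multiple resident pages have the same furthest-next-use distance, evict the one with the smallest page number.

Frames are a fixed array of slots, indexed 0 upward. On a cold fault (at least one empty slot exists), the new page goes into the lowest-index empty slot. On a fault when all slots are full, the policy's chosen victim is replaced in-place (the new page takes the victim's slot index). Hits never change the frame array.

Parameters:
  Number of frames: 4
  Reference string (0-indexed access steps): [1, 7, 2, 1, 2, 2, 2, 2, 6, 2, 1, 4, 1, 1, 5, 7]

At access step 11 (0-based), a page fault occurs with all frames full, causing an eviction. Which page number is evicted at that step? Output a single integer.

Answer: 2

Derivation:
Step 0: ref 1 -> FAULT, frames=[1,-,-,-]
Step 1: ref 7 -> FAULT, frames=[1,7,-,-]
Step 2: ref 2 -> FAULT, frames=[1,7,2,-]
Step 3: ref 1 -> HIT, frames=[1,7,2,-]
Step 4: ref 2 -> HIT, frames=[1,7,2,-]
Step 5: ref 2 -> HIT, frames=[1,7,2,-]
Step 6: ref 2 -> HIT, frames=[1,7,2,-]
Step 7: ref 2 -> HIT, frames=[1,7,2,-]
Step 8: ref 6 -> FAULT, frames=[1,7,2,6]
Step 9: ref 2 -> HIT, frames=[1,7,2,6]
Step 10: ref 1 -> HIT, frames=[1,7,2,6]
Step 11: ref 4 -> FAULT, evict 2, frames=[1,7,4,6]
At step 11: evicted page 2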